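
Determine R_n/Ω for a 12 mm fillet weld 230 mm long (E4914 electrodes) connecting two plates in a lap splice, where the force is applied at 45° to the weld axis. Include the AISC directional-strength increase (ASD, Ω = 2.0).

E49XX → F_EXX = 490 MPa.
t_e = 0.707 × 12 = 8.484 mm; A_we = 8.484 × 230 = 1951 mm².
Directional factor: 1.0 + 0.5 sin^1.5(45°) = 1.297.
F_nw = 0.6 × 490 × 1.297 = 381.4 MPa.
R_n/Ω = (381.4 × 1951) / 2.0 × 10⁻³ = 372.1 kN.

R_n/Ω ≈ 372 kN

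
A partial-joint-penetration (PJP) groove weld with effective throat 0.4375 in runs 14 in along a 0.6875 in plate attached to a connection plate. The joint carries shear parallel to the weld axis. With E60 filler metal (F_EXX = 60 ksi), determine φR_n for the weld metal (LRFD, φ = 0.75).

Effective throat (given) t_e = 0.4375 in.
A_we = 0.4375 × 14 = 6.125 in².
F_nw = 0.6 F_EXX = 36 ksi.
φR_n = 0.75 × 36 × 6.125 = 165.4 kips.

φR_n ≈ 165 kips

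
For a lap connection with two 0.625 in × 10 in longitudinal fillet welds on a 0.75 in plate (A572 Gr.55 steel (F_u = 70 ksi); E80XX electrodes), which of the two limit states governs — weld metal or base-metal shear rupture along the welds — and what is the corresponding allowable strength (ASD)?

R_n/Ω ≈ 212 kips (weld metal governs)

E80XX → F_EXX = 80 ksi.
t_e = 0.707 × 0.625 = 0.4419 in; L = 20 in.
Weld metal: R_n/Ω = (1/2.0) × 0.6 × 80 × 0.4419 × 20 = 212.1 kips.
Base metal (shear rupture): R_n/Ω = (1/2.0) × 0.6 × 70 × 0.75 × 20 = 315 kips.
Governing: weld metal.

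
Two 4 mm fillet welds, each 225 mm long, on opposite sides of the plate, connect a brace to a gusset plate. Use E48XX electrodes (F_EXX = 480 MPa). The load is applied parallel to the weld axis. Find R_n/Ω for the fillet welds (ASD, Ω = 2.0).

Effective throat t_e = 0.707 × 4 = 2.828 mm.
Total length L = 450 mm; A_we = 2.828 × 450 = 1273 mm².
F_nw = 0.6 F_EXX = 0.6 × 480 = 288 MPa.
R_n = 288 × 1273 × 10⁻³ = 366.5 kN; R_n/Ω = 366.5/2.0 = 183.3 kN.

R_n/Ω ≈ 183 kN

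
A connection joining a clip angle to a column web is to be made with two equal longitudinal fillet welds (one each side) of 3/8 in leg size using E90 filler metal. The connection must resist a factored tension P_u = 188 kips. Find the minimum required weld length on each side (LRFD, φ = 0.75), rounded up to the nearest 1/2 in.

E90XX → F_EXX = 90 ksi.
Throat t_e = 0.707 × 0.375 = 0.2651 in.
φr_n = 0.75 × 0.6 × 90 × 0.2651 = 10.74 kips/in.
L_req = P_u / φr_n = 188 / 10.74 = 17.51 in total.
Per side: 17.51 / 2 = 8.754 in.
Round up → use L = 9 in on each side.

L = 9 in on each side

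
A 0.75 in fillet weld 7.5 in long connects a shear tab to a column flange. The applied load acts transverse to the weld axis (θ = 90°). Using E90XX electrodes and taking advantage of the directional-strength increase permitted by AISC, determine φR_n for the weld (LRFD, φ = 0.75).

E90XX → F_EXX = 90 ksi.
t_e = 0.707 × 0.75 = 0.5302 in; A_we = 0.5302 × 7.5 = 3.977 in².
Directional factor: 1.0 + 0.5 sin^1.5(90°) = 1.5.
F_nw = 0.6 × 90 × 1.5 = 81 ksi.
φR_n = 0.75 × 81 × 3.977 = 241.6 kips.

φR_n ≈ 242 kips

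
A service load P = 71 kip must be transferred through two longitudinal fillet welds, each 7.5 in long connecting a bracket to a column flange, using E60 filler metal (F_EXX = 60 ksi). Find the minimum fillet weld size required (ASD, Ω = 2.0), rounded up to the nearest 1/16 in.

Total weld length L = 15 in.
Required throat t_e = P × Ω / (0.6 F_EXX × L) = 71 × 2.0 / (0.6 × 60 × 15) = 0.263 in.
Required leg w = t_e / 0.707 = 0.3719 in → use 3/8 in.

w = 3/8 in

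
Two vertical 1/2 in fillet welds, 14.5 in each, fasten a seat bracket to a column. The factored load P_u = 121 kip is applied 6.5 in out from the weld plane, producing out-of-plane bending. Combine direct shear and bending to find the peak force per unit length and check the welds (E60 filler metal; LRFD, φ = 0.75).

E60XX → F_EXX = 60 ksi.
L_w = 2 × 14.5 = 29 in; section modulus (unit throat) S = 2 × L²/6 = 70.08 in².
Direct shear f_v = P/L_w = 121/29 = 4.172 kip/in.
Moment M = P × e = 121 × 6.5 = 786.5 kip·in; bending f_b = M/S = 11.22 kip/in.
f_max = √(f_v² + f_b²) = √(4.172² + 11.22²) = 11.97 kip/in.
φr_n = 0.75 × 0.6 × 60 × (0.707 × 0.5) = 9.544 kip/in → NOT adequate.

f_max ≈ 12 kip/in; NOT adequate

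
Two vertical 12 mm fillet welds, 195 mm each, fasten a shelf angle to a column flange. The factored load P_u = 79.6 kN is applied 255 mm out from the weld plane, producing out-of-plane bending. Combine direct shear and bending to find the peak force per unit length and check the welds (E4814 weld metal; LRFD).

f_max ≈ 1610 N/mm; adequate

E48XX → F_EXX = 480 MPa.
L_w = 2 × 195 = 390 mm; section modulus (unit throat) S = 2 × L²/6 = 12680 mm².
Direct shear f_v = P/L_w = 79.6×10³/390 = 204.1 N/mm.
Moment M = P × e = 79.6×10³ × 255 = 20298000 N·mm; bending f_b = M/S = 1601 N/mm.
f_max = √(f_v² + f_b²) = √(204.1² + 1601²) = 1614 N/mm.
φr_n = 0.75 × 0.6 × 480 × (0.707 × 12) = 1833 N/mm → adequate.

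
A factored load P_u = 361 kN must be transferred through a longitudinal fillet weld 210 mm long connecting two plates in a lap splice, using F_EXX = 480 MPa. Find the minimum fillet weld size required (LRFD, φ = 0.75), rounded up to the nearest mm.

w = 12 mm

Total weld length L = 210 mm.
Required throat t_e = P_u / (φ × 0.6 F_EXX × L) = 361 / (0.75 × 0.6 × 480 × 210 × 10⁻³) = 7.959 mm.
Required leg w = t_e / 0.707 = 11.26 mm → use 12 mm.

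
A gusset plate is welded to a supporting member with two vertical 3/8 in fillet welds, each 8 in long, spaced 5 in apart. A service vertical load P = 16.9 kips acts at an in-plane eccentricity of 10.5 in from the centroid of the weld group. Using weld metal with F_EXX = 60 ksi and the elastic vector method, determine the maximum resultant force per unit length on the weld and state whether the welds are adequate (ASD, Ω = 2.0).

f_max ≈ 5.15 kip/in; NOT adequate

Total weld length L_w = 16 in. Treat welds as unit-width lines.
Polar moment about centroid: J = 2[d³/12 + d(b/2)²] = 2[8³/12 + 8×2.5²] = 185.3 in³.
Direct shear f_v = P/L_w = 16.9 / 16 = 1.056 kip/in (vertical).
Torsion M = P·e = 16.9 × 10.5 = 177.45 kip·in.
Critical point at (x, y) = (2.5, 4) from centroid. f_tx = M·y/J = 3.83 kip/in; f_ty = M·x/J = 2.394 kip/in.
Resultant f_max = √[f_tx² + (f_v + f_ty)²] = √[3.83² + (1.056 + 2.394)²] = 5.155 kip/in.
Capacity per unit length: r_n/Ω = (1/2.0) × 0.6 × 60 × (0.707 × 0.375) = 4.772 kip/in.
5.155 > 4.772 → NOT adequate.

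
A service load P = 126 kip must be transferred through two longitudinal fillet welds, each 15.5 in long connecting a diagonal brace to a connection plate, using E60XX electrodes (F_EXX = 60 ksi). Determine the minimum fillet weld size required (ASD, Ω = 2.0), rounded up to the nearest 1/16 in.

w = 3/8 in

Total weld length L = 31 in.
Required throat t_e = P × Ω / (0.6 F_EXX × L) = 126 × 2.0 / (0.6 × 60 × 31) = 0.2258 in.
Required leg w = t_e / 0.707 = 0.3194 in → use 3/8 in.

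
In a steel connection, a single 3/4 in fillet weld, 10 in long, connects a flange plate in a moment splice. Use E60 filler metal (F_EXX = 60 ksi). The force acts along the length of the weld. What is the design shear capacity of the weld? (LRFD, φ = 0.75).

Effective throat t_e = 0.707 × 0.75 = 0.5302 in.
Total length L = 10 in; A_we = 0.5302 × 10 = 5.303 in².
F_nw = 0.6 F_EXX = 0.6 × 60 = 36 ksi.
φR_n = 0.75 × 36 × 5.303 = 143.2 kips.

φR_n ≈ 143 kips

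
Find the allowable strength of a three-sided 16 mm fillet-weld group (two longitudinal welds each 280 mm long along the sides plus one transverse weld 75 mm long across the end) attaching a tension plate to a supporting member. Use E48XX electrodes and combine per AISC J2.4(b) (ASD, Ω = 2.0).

E48XX → F_EXX = 480 MPa.
t_e = 0.707 × 16 = 11.31 mm.
R_nwl = 0.6 × 480 × 11.31 × 560 × 10⁻³ = 1824 kN (longitudinal, 2 welds).
R_nwt = 0.6 × 480 × 11.31 × 75 × 10⁻³ = 244.3 kN (transverse, base value).
(i) R_nwl + R_nwt = 2069 kN; (ii) 0.85 R_nwl + 1.5 R_nwt = 1917 kN.
R_n = max = 2069 kN [governs: (i)]; R_n/Ω = 1034 kN.

R_n/Ω ≈ 1030 kN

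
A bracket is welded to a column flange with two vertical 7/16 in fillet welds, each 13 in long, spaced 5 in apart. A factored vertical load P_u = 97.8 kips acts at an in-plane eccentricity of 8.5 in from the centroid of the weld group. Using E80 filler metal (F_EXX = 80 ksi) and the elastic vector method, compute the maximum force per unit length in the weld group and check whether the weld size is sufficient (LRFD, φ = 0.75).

Total weld length L_w = 26 in. Treat welds as unit-width lines.
Polar moment about centroid: J = 2[d³/12 + d(b/2)²] = 2[13³/12 + 13×2.5²] = 528.7 in³.
Direct shear f_v = P/L_w = 97.8 / 26 = 3.762 kip/in (vertical).
Torsion M = P·e = 97.8 × 8.5 = 831.3 kip·in.
Critical point at (x, y) = (2.5, 6.5) from centroid. f_tx = M·y/J = 10.22 kip/in; f_ty = M·x/J = 3.931 kip/in.
Resultant f_max = √[f_tx² + (f_v + f_ty)²] = √[10.22² + (3.762 + 3.931)²] = 12.79 kip/in.
Capacity per unit length: φr_n = 0.75 × 0.6 × 80 × (0.707 × 0.4375) = 11.14 kip/in.
12.79 > 11.14 → NOT adequate.

f_max ≈ 12.8 kip/in; NOT adequate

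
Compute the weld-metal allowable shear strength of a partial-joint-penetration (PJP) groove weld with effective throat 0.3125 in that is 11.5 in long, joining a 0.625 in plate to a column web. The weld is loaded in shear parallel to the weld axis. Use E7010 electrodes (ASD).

E70XX → F_EXX = 70 ksi.
Effective throat (given) t_e = 0.3125 in.
A_we = 0.3125 × 11.5 = 3.594 in².
F_nw = 0.6 F_EXX = 42 ksi.
R_n/Ω = (42 × 3.594) / 2.0 = 75.47 kip.

R_n/Ω ≈ 75.5 kip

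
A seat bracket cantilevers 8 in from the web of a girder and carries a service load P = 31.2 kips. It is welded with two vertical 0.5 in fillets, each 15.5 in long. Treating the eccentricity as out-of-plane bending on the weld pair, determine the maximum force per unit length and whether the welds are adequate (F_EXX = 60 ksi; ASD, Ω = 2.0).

f_max ≈ 3.28 kip/in; adequate

L_w = 2 × 15.5 = 31 in; section modulus (unit throat) S = 2 × L²/6 = 80.08 in².
Direct shear f_v = P/L_w = 31.2/31 = 1.006 kip/in.
Moment M = P × e = 31.2 × 8 = 249.6 kip·in; bending f_b = M/S = 3.117 kip/in.
f_max = √(f_v² + f_b²) = √(1.006² + 3.117²) = 3.275 kip/in.
r_n/Ω = (1/2.0) × 0.6 × 60 × (0.707 × 0.5) = 6.363 kip/in → adequate.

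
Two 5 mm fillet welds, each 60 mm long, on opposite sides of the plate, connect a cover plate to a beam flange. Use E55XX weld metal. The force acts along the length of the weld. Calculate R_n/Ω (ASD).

E55XX → F_EXX = 550 MPa.
Effective throat t_e = 0.707 × 5 = 3.535 mm.
Total length L = 120 mm; A_we = 3.535 × 120 = 424.2 mm².
F_nw = 0.6 F_EXX = 0.6 × 550 = 330 MPa.
R_n = 330 × 424.2 × 10⁻³ = 140 kN; R_n/Ω = 140/2.0 = 69.99 kN.

R_n/Ω ≈ 70 kN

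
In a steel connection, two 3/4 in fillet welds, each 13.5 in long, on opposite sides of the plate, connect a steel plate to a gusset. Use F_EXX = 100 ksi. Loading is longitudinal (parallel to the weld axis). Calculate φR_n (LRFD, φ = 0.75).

φR_n ≈ 644 kips

Effective throat t_e = 0.707 × 0.75 = 0.5302 in.
Total length L = 27 in; A_we = 0.5302 × 27 = 14.32 in².
F_nw = 0.6 F_EXX = 0.6 × 100 = 60 ksi.
φR_n = 0.75 × 60 × 14.32 = 644.3 kips.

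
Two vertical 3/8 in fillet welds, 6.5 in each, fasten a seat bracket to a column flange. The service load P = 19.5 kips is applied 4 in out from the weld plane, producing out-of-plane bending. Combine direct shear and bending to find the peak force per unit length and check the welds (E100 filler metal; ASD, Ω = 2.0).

f_max ≈ 5.74 kip/in; adequate

E100XX → F_EXX = 100 ksi.
L_w = 2 × 6.5 = 13 in; section modulus (unit throat) S = 2 × L²/6 = 14.08 in².
Direct shear f_v = P/L_w = 19.5/13 = 1.5 kip/in.
Moment M = P × e = 19.5 × 4 = 78 kip·in; bending f_b = M/S = 5.538 kip/in.
f_max = √(f_v² + f_b²) = √(1.5² + 5.538²) = 5.738 kip/in.
r_n/Ω = (1/2.0) × 0.6 × 100 × (0.707 × 0.375) = 7.954 kip/in → adequate.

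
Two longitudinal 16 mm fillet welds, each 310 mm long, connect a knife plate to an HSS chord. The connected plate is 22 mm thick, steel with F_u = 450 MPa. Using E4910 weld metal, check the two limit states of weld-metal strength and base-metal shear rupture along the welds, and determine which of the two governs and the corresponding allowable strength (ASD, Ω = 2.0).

R_n/Ω ≈ 1030 kN (weld metal governs)

E49XX → F_EXX = 490 MPa.
t_e = 0.707 × 16 = 11.31 mm; L = 620 mm.
Weld metal: R_n/Ω = (1/2.0) × 0.6 × 490 × 11.31 × 620 × 10⁻³ = 1031 kN.
Base metal (shear rupture): R_n/Ω = (1/2.0) × 0.6 × 450 × 22 × 620 × 10⁻³ = 1841 kN.
Governing: weld metal.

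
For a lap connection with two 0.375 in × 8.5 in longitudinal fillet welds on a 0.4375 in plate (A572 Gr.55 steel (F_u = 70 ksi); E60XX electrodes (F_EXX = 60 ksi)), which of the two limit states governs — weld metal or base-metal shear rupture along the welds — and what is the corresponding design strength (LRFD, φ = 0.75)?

t_e = 0.707 × 0.375 = 0.2651 in; L = 17 in.
Weld metal: φR_n = 0.75 × 0.6 × 60 × 0.2651 × 17 = 121.7 kips.
Base metal (shear rupture): φR_n = 0.75 × 0.6 × 70 × 0.4375 × 17 = 234.3 kips.
Governing: weld metal.

φR_n ≈ 122 kips (weld metal governs)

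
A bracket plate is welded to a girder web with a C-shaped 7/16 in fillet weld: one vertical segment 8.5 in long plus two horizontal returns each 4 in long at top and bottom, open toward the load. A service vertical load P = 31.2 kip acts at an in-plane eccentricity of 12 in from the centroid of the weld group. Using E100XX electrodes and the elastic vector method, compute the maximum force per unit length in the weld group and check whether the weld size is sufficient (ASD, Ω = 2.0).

E100XX → F_EXX = 100 ksi.
Total weld length L_w = 16.5 in. Treat welds as unit-width lines.
Centroid: x̄ = 2×4×2 / 16.5 = 0.9697 in from the vertical weld.
Polar moment about centroid: J = I_x + I_y = [8.5³/12 + 2×4×4.25²] + [8.5×0.9697² + 2(4³/12 + 4×1.03²)] = 222.8 in³.
Direct shear f_v = P/L_w = 31.2 / 16.5 = 1.891 kip/in (vertical).
Torsion M = P·e = 31.2 × 12 = 374.4 kip·in.
Critical point at (x, y) = (3.03, 4.25) from centroid. f_tx = M·y/J = 7.141 kip/in; f_ty = M·x/J = 5.092 kip/in.
Resultant f_max = √[f_tx² + (f_v + f_ty)²] = √[7.141² + (1.891 + 5.092)²] = 9.987 kip/in.
Capacity per unit length: r_n/Ω = (1/2.0) × 0.6 × 100 × (0.707 × 0.4375) = 9.279 kip/in.
9.987 > 9.279 → NOT adequate.

f_max ≈ 9.99 kip/in; NOT adequate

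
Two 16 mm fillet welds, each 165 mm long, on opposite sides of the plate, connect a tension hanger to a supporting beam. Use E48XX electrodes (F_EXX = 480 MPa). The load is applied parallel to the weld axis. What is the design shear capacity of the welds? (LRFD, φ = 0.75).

Effective throat t_e = 0.707 × 16 = 11.31 mm.
Total length L = 330 mm; A_we = 11.31 × 330 = 3733 mm².
F_nw = 0.6 F_EXX = 0.6 × 480 = 288 MPa.
φR_n = 0.75 × 288 × 3733 × 10⁻³ = 806.3 kN.

φR_n ≈ 806 kN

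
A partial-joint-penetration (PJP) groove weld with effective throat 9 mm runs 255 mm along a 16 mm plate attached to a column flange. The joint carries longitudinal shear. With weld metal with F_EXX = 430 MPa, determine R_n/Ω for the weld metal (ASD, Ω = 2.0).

R_n/Ω ≈ 296 kN

Effective throat (given) t_e = 9 mm.
A_we = 9 × 255 = 2295 mm².
F_nw = 0.6 F_EXX = 258 MPa.
R_n/Ω = (258 × 2295) / 2.0 × 10⁻³ = 296.1 kN.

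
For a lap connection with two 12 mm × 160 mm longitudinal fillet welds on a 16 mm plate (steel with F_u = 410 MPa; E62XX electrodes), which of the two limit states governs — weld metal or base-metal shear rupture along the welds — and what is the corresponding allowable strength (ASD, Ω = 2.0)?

R_n/Ω ≈ 505 kN (weld metal governs)

E62XX → F_EXX = 620 MPa.
t_e = 0.707 × 12 = 8.484 mm; L = 320 mm.
Weld metal: R_n/Ω = (1/2.0) × 0.6 × 620 × 8.484 × 320 × 10⁻³ = 505 kN.
Base metal (shear rupture): R_n/Ω = (1/2.0) × 0.6 × 410 × 16 × 320 × 10⁻³ = 629.8 kN.
Governing: weld metal.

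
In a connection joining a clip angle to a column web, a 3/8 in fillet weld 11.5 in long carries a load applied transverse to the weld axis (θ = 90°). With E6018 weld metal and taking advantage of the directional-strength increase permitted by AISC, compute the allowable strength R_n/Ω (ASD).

R_n/Ω ≈ 82.3 kips

E60XX → F_EXX = 60 ksi.
t_e = 0.707 × 0.375 = 0.2651 in; A_we = 0.2651 × 11.5 = 3.049 in².
Directional factor: 1.0 + 0.5 sin^1.5(90°) = 1.5.
F_nw = 0.6 × 60 × 1.5 = 54 ksi.
R_n/Ω = (54 × 3.049) / 2.0 = 82.32 kips.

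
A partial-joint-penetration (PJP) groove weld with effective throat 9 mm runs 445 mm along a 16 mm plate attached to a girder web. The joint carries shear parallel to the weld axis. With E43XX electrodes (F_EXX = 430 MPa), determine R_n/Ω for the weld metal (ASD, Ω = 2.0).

R_n/Ω ≈ 517 kN

Effective throat (given) t_e = 9 mm.
A_we = 9 × 445 = 4005 mm².
F_nw = 0.6 F_EXX = 258 MPa.
R_n/Ω = (258 × 4005) / 2.0 × 10⁻³ = 516.6 kN.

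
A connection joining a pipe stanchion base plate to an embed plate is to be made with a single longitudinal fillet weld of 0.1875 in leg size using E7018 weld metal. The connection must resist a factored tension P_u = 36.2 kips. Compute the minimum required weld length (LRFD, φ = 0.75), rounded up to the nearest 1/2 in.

L = 9 in

E70XX → F_EXX = 70 ksi.
Throat t_e = 0.707 × 0.1875 = 0.1326 in.
φr_n = 0.75 × 0.6 × 70 × 0.1326 = 4.176 kips/in.
L_req = P_u / φr_n = 36.2 / 4.176 = 8.669 in total.
Round up → use L = 9 in.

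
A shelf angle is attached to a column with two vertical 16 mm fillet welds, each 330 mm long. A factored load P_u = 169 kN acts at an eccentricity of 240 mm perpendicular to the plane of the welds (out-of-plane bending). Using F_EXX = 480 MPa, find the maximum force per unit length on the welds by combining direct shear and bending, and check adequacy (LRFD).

L_w = 2 × 330 = 660 mm; section modulus (unit throat) S = 2 × L²/6 = 36300 mm².
Direct shear f_v = P/L_w = 169×10³/660 = 256.1 N/mm.
Moment M = P × e = 169×10³ × 240 = 40560000 N·mm; bending f_b = M/S = 1117 N/mm.
f_max = √(f_v² + f_b²) = √(256.1² + 1117²) = 1146 N/mm.
φr_n = 0.75 × 0.6 × 480 × (0.707 × 16) = 2443 N/mm → adequate.

f_max ≈ 1150 N/mm; adequate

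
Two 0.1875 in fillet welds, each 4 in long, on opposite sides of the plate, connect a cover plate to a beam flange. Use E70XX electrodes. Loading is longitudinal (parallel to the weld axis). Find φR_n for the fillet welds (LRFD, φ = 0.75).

E70XX → F_EXX = 70 ksi.
Effective throat t_e = 0.707 × 0.1875 = 0.1326 in.
Total length L = 8 in; A_we = 0.1326 × 8 = 1.06 in².
F_nw = 0.6 F_EXX = 0.6 × 70 = 42 ksi.
φR_n = 0.75 × 42 × 1.06 = 33.41 kip.

φR_n ≈ 33.4 kip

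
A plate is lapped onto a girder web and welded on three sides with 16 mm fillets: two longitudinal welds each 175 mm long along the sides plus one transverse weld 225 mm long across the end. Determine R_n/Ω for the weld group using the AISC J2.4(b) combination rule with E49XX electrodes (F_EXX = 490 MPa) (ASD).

t_e = 0.707 × 16 = 11.31 mm.
R_nwl = 0.6 × 490 × 11.31 × 350 × 10⁻³ = 1164 kN (longitudinal, 2 welds).
R_nwt = 0.6 × 490 × 11.31 × 225 × 10⁻³ = 748.3 kN (transverse, base value).
(i) R_nwl + R_nwt = 1912 kN; (ii) 0.85 R_nwl + 1.5 R_nwt = 2112 kN.
R_n = max = 2112 kN [governs: (ii)]; R_n/Ω = 1056 kN.

R_n/Ω ≈ 1060 kN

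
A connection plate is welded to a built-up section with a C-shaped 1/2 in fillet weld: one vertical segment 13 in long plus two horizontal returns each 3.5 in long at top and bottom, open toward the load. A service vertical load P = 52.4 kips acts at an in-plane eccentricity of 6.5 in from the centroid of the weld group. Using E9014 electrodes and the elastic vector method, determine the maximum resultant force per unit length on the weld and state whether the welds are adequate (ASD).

f_max ≈ 6.38 kip/in; adequate

E90XX → F_EXX = 90 ksi.
Total weld length L_w = 20 in. Treat welds as unit-width lines.
Centroid: x̄ = 2×3.5×1.75 / 20 = 0.6125 in from the vertical weld.
Polar moment about centroid: J = I_x + I_y = [13³/12 + 2×3.5×6.5²] + [13×0.6125² + 2(3.5³/12 + 3.5×1.137²)] = 499.9 in³.
Direct shear f_v = P/L_w = 52.4 / 20 = 2.62 kip/in (vertical).
Torsion M = P·e = 52.4 × 6.5 = 340.6 kip·in.
Critical point at (x, y) = (2.888, 6.5) from centroid. f_tx = M·y/J = 4.429 kip/in; f_ty = M·x/J = 1.967 kip/in.
Resultant f_max = √[f_tx² + (f_v + f_ty)²] = √[4.429² + (2.62 + 1.967)²] = 6.376 kip/in.
Capacity per unit length: r_n/Ω = (1/2.0) × 0.6 × 90 × (0.707 × 0.5) = 9.544 kip/in.
6.376 ≤ 9.544 → adequate.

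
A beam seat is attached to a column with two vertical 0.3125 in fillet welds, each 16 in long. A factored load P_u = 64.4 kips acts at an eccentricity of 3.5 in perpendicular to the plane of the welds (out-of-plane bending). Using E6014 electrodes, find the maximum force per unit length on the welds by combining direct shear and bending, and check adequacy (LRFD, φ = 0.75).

E60XX → F_EXX = 60 ksi.
L_w = 2 × 16 = 32 in; section modulus (unit throat) S = 2 × L²/6 = 85.33 in².
Direct shear f_v = P/L_w = 64.4/32 = 2.013 kip/in.
Moment M = P × e = 64.4 × 3.5 = 225.4 kip·in; bending f_b = M/S = 2.641 kip/in.
f_max = √(f_v² + f_b²) = √(2.013² + 2.641²) = 3.321 kip/in.
φr_n = 0.75 × 0.6 × 60 × (0.707 × 0.3125) = 5.965 kip/in → adequate.

f_max ≈ 3.32 kip/in; adequate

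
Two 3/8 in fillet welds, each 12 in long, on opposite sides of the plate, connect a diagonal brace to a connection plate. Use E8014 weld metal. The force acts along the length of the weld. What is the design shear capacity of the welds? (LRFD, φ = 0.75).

φR_n ≈ 229 kip

E80XX → F_EXX = 80 ksi.
Effective throat t_e = 0.707 × 0.375 = 0.2651 in.
Total length L = 24 in; A_we = 0.2651 × 24 = 6.363 in².
F_nw = 0.6 F_EXX = 0.6 × 80 = 48 ksi.
φR_n = 0.75 × 48 × 6.363 = 229.1 kip.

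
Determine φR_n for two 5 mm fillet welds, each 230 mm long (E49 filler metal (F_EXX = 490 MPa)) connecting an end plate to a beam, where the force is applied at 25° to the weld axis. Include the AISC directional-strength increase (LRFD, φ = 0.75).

φR_n ≈ 408 kN

t_e = 0.707 × 5 = 3.535 mm; A_we = 3.535 × 460 = 1626 mm².
Directional factor: 1.0 + 0.5 sin^1.5(25°) = 1.137.
F_nw = 0.6 × 490 × 1.137 = 334.4 MPa.
φR_n = 0.75 × 334.4 × 1626 × 10⁻³ = 407.8 kN.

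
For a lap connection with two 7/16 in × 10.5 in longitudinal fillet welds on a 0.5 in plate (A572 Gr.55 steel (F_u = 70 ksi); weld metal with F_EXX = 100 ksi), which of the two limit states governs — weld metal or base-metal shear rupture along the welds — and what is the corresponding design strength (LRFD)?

t_e = 0.707 × 0.4375 = 0.3093 in; L = 21 in.
Weld metal: φR_n = 0.75 × 0.6 × 100 × 0.3093 × 21 = 292.3 kips.
Base metal (shear rupture): φR_n = 0.75 × 0.6 × 70 × 0.5 × 21 = 330.8 kips.
Governing: weld metal.

φR_n ≈ 292 kips (weld metal governs)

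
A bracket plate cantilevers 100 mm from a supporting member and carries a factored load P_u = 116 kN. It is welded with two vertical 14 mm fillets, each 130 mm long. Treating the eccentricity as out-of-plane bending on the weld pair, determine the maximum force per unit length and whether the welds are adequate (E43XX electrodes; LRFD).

f_max ≈ 2110 N/mm; NOT adequate

E43XX → F_EXX = 430 MPa.
L_w = 2 × 130 = 260 mm; section modulus (unit throat) S = 2 × L²/6 = 5633 mm².
Direct shear f_v = P/L_w = 116×10³/260 = 446.2 N/mm.
Moment M = P × e = 116×10³ × 100 = 11600000 N·mm; bending f_b = M/S = 2059 N/mm.
f_max = √(f_v² + f_b²) = √(446.2² + 2059²) = 2107 N/mm.
φr_n = 0.75 × 0.6 × 430 × (0.707 × 14) = 1915 N/mm → NOT adequate.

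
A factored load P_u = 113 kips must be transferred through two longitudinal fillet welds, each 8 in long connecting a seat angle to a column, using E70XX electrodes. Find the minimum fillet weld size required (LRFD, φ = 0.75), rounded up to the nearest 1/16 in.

w = 3/8 in

E70XX → F_EXX = 70 ksi.
Total weld length L = 16 in.
Required throat t_e = P_u / (φ × 0.6 F_EXX × L) = 113 / (0.75 × 0.6 × 70 × 16) = 0.2242 in.
Required leg w = t_e / 0.707 = 0.3171 in → use 3/8 in.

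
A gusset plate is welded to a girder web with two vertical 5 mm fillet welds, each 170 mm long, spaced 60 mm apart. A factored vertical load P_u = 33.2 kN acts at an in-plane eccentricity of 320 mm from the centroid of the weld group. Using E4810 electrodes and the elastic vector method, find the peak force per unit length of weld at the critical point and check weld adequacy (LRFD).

f_max ≈ 889 N/mm; NOT adequate

E48XX → F_EXX = 480 MPa.
Total weld length L_w = 340 mm. Treat welds as unit-width lines.
Polar moment about centroid: J = 2[d³/12 + d(b/2)²] = 2[170³/12 + 170×30²] = 1125000 mm³.
Direct shear f_v = P/L_w = 33.2×10³ / 340 = 97.65 N/mm (vertical).
Torsion M = P·e = 33.2×10³ × 320 = 10624000 N·mm.
Critical point at (x, y) = (30, 85) from centroid. f_tx = M·y/J = 802.8 N/mm; f_ty = M·x/J = 283.3 N/mm.
Resultant f_max = √[f_tx² + (f_v + f_ty)²] = √[802.8² + (97.65 + 283.3)²] = 888.6 N/mm.
Capacity per unit length: φr_n = 0.75 × 0.6 × 480 × (0.707 × 5) = 763.6 N/mm.
888.6 > 763.6 → NOT adequate.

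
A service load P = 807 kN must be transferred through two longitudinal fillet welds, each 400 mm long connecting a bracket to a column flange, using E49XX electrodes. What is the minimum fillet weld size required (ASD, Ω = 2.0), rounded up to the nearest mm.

w = 10 mm

E49XX → F_EXX = 490 MPa.
Total weld length L = 800 mm.
Required throat t_e = P × Ω / (0.6 F_EXX × L) = 807 × 2.0 / (0.6 × 490 × 800 × 10⁻³) = 6.862 mm.
Required leg w = t_e / 0.707 = 9.706 mm → use 10 mm.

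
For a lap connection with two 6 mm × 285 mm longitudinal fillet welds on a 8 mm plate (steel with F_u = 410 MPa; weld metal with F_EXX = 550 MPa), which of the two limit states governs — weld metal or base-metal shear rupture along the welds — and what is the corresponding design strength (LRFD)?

φR_n ≈ 598 kN (weld metal governs)

t_e = 0.707 × 6 = 4.242 mm; L = 570 mm.
Weld metal: φR_n = 0.75 × 0.6 × 550 × 4.242 × 570 × 10⁻³ = 598.4 kN.
Base metal (shear rupture): φR_n = 0.75 × 0.6 × 410 × 8 × 570 × 10⁻³ = 841.3 kN.
Governing: weld metal.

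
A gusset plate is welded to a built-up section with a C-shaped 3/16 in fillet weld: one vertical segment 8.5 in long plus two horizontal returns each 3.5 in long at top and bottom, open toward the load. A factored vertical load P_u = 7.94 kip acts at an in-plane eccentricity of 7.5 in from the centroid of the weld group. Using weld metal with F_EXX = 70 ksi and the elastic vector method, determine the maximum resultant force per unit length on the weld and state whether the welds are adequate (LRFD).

Total weld length L_w = 15.5 in. Treat welds as unit-width lines.
Centroid: x̄ = 2×3.5×1.75 / 15.5 = 0.7903 in from the vertical weld.
Polar moment about centroid: J = I_x + I_y = [8.5³/12 + 2×3.5×4.25²] + [8.5×0.7903² + 2(3.5³/12 + 3.5×0.9597²)] = 196.5 in³.
Direct shear f_v = P/L_w = 7.94 / 15.5 = 0.5123 kip/in (vertical).
Torsion M = P·e = 7.94 × 7.5 = 59.55 kip·in.
Critical point at (x, y) = (2.71, 4.25) from centroid. f_tx = M·y/J = 1.288 kip/in; f_ty = M·x/J = 0.8211 kip/in.
Resultant f_max = √[f_tx² + (f_v + f_ty)²] = √[1.288² + (0.5123 + 0.8211)²] = 1.854 kip/in.
Capacity per unit length: φr_n = 0.75 × 0.6 × 70 × (0.707 × 0.1875) = 4.176 kip/in.
1.854 ≤ 4.176 → adequate.

f_max ≈ 1.85 kip/in; adequate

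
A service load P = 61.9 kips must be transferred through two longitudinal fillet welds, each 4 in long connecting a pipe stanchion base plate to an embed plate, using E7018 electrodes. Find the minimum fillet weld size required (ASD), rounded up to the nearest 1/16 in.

E70XX → F_EXX = 70 ksi.
Total weld length L = 8 in.
Required throat t_e = P × Ω / (0.6 F_EXX × L) = 61.9 × 2.0 / (0.6 × 70 × 8) = 0.3685 in.
Required leg w = t_e / 0.707 = 0.5211 in → use 9/16 in.

w = 9/16 in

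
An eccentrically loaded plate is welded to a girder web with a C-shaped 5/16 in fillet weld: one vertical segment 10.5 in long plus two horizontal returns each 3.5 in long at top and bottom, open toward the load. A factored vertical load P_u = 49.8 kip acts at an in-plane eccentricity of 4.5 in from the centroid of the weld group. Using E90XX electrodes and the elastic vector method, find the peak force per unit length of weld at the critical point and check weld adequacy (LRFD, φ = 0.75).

E90XX → F_EXX = 90 ksi.
Total weld length L_w = 17.5 in. Treat welds as unit-width lines.
Centroid: x̄ = 2×3.5×1.75 / 17.5 = 0.7 in from the vertical weld.
Polar moment about centroid: J = I_x + I_y = [10.5³/12 + 2×3.5×5.25²] + [10.5×0.7² + 2(3.5³/12 + 3.5×1.05²)] = 309.4 in³.
Direct shear f_v = P/L_w = 49.8 / 17.5 = 2.846 kip/in (vertical).
Torsion M = P·e = 49.8 × 4.5 = 224.1 kip·in.
Critical point at (x, y) = (2.8, 5.25) from centroid. f_tx = M·y/J = 3.802 kip/in; f_ty = M·x/J = 2.028 kip/in.
Resultant f_max = √[f_tx² + (f_v + f_ty)²] = √[3.802² + (2.846 + 2.028)²] = 6.182 kip/in.
Capacity per unit length: φr_n = 0.75 × 0.6 × 90 × (0.707 × 0.3125) = 8.948 kip/in.
6.182 ≤ 8.948 → adequate.

f_max ≈ 6.18 kip/in; adequate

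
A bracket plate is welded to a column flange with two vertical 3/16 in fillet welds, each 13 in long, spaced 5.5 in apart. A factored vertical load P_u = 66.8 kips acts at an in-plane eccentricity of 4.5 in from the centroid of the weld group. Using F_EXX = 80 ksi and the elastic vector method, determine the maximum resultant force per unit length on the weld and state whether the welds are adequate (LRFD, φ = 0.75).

f_max ≈ 5.33 kip/in; NOT adequate

Total weld length L_w = 26 in. Treat welds as unit-width lines.
Polar moment about centroid: J = 2[d³/12 + d(b/2)²] = 2[13³/12 + 13×2.75²] = 562.8 in³.
Direct shear f_v = P/L_w = 66.8 / 26 = 2.569 kip/in (vertical).
Torsion M = P·e = 66.8 × 4.5 = 300.6 kip·in.
Critical point at (x, y) = (2.75, 6.5) from centroid. f_tx = M·y/J = 3.472 kip/in; f_ty = M·x/J = 1.469 kip/in.
Resultant f_max = √[f_tx² + (f_v + f_ty)²] = √[3.472² + (2.569 + 1.469)²] = 5.325 kip/in.
Capacity per unit length: φr_n = 0.75 × 0.6 × 80 × (0.707 × 0.1875) = 4.772 kip/in.
5.325 > 4.772 → NOT adequate.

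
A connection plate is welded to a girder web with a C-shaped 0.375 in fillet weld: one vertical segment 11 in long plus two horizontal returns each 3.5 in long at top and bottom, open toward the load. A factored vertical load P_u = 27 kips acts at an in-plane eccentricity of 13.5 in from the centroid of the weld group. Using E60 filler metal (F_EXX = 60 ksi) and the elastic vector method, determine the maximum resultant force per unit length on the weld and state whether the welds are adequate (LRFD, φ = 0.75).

Total weld length L_w = 18 in. Treat welds as unit-width lines.
Centroid: x̄ = 2×3.5×1.75 / 18 = 0.6806 in from the vertical weld.
Polar moment about centroid: J = I_x + I_y = [11³/12 + 2×3.5×5.5²] + [11×0.6806² + 2(3.5³/12 + 3.5×1.069²)] = 342.9 in³.
Direct shear f_v = P/L_w = 27 / 18 = 1.5 kip/in (vertical).
Torsion M = P·e = 27 × 13.5 = 364.5 kip·in.
Critical point at (x, y) = (2.819, 5.5) from centroid. f_tx = M·y/J = 5.846 kip/in; f_ty = M·x/J = 2.997 kip/in.
Resultant f_max = √[f_tx² + (f_v + f_ty)²] = √[5.846² + (1.5 + 2.997)²] = 7.376 kip/in.
Capacity per unit length: φr_n = 0.75 × 0.6 × 60 × (0.707 × 0.375) = 7.158 kip/in.
7.376 > 7.158 → NOT adequate.

f_max ≈ 7.38 kip/in; NOT adequate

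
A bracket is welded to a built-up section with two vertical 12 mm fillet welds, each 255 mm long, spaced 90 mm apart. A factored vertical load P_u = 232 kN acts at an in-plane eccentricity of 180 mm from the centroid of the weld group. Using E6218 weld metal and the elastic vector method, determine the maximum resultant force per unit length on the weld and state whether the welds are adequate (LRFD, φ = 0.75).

f_max ≈ 1690 N/mm; adequate

E62XX → F_EXX = 620 MPa.
Total weld length L_w = 510 mm. Treat welds as unit-width lines.
Polar moment about centroid: J = 2[d³/12 + d(b/2)²] = 2[255³/12 + 255×45²] = 3796000 mm³.
Direct shear f_v = P/L_w = 232×10³ / 510 = 454.9 N/mm (vertical).
Torsion M = P·e = 232×10³ × 180 = 41760000 N·mm.
Critical point at (x, y) = (45, 127.5) from centroid. f_tx = M·y/J = 1403 N/mm; f_ty = M·x/J = 495 N/mm.
Resultant f_max = √[f_tx² + (f_v + f_ty)²] = √[1403² + (454.9 + 495)²] = 1694 N/mm.
Capacity per unit length: φr_n = 0.75 × 0.6 × 620 × (0.707 × 12) = 2367 N/mm.
1694 ≤ 2367 → adequate.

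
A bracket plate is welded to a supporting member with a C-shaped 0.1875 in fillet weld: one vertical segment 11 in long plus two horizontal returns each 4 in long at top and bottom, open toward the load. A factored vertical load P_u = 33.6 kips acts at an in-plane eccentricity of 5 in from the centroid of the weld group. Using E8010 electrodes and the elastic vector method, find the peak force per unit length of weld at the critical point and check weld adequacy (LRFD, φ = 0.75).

E80XX → F_EXX = 80 ksi.
Total weld length L_w = 19 in. Treat welds as unit-width lines.
Centroid: x̄ = 2×4×2 / 19 = 0.8421 in from the vertical weld.
Polar moment about centroid: J = I_x + I_y = [11³/12 + 2×4×5.5²] + [11×0.8421² + 2(4³/12 + 4×1.158²)] = 382.1 in³.
Direct shear f_v = P/L_w = 33.6 / 19 = 1.768 kip/in (vertical).
Torsion M = P·e = 33.6 × 5 = 168 kip·in.
Critical point at (x, y) = (3.158, 5.5) from centroid. f_tx = M·y/J = 2.418 kip/in; f_ty = M·x/J = 1.388 kip/in.
Resultant f_max = √[f_tx² + (f_v + f_ty)²] = √[2.418² + (1.768 + 1.388)²] = 3.977 kip/in.
Capacity per unit length: φr_n = 0.75 × 0.6 × 80 × (0.707 × 0.1875) = 4.772 kip/in.
3.977 ≤ 4.772 → adequate.

f_max ≈ 3.98 kip/in; adequate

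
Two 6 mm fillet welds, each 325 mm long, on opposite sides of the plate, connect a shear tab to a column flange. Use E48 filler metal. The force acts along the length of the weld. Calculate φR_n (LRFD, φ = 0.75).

E48XX → F_EXX = 480 MPa.
Effective throat t_e = 0.707 × 6 = 4.242 mm.
Total length L = 650 mm; A_we = 4.242 × 650 = 2757 mm².
F_nw = 0.6 F_EXX = 0.6 × 480 = 288 MPa.
φR_n = 0.75 × 288 × 2757 × 10⁻³ = 595.6 kN.

φR_n ≈ 596 kN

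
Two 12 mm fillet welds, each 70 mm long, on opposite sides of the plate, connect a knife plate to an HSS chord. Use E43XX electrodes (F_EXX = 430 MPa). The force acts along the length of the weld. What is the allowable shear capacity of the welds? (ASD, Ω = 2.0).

Effective throat t_e = 0.707 × 12 = 8.484 mm.
Total length L = 140 mm; A_we = 8.484 × 140 = 1188 mm².
F_nw = 0.6 F_EXX = 0.6 × 430 = 258 MPa.
R_n = 258 × 1188 × 10⁻³ = 306.4 kN; R_n/Ω = 306.4/2.0 = 153.2 kN.

R_n/Ω ≈ 153 kN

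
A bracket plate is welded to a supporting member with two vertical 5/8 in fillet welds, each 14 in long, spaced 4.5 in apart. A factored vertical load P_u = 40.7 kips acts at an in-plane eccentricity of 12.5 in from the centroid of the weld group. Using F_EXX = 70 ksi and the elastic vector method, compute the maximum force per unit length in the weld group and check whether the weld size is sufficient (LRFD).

Total weld length L_w = 28 in. Treat welds as unit-width lines.
Polar moment about centroid: J = 2[d³/12 + d(b/2)²] = 2[14³/12 + 14×2.25²] = 599.1 in³.
Direct shear f_v = P/L_w = 40.7 / 28 = 1.454 kip/in (vertical).
Torsion M = P·e = 40.7 × 12.5 = 508.75 kip·in.
Critical point at (x, y) = (2.25, 7) from centroid. f_tx = M·y/J = 5.944 kip/in; f_ty = M·x/J = 1.911 kip/in.
Resultant f_max = √[f_tx² + (f_v + f_ty)²] = √[5.944² + (1.454 + 1.911)²] = 6.83 kip/in.
Capacity per unit length: φr_n = 0.75 × 0.6 × 70 × (0.707 × 0.625) = 13.92 kip/in.
6.83 ≤ 13.92 → adequate.

f_max ≈ 6.83 kip/in; adequate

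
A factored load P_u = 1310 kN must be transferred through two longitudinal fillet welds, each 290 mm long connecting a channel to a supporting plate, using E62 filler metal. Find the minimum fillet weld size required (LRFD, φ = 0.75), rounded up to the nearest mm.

w = 12 mm

E62XX → F_EXX = 620 MPa.
Total weld length L = 580 mm.
Required throat t_e = P_u / (φ × 0.6 F_EXX × L) = 1310 / (0.75 × 0.6 × 620 × 580 × 10⁻³) = 8.095 mm.
Required leg w = t_e / 0.707 = 11.45 mm → use 12 mm.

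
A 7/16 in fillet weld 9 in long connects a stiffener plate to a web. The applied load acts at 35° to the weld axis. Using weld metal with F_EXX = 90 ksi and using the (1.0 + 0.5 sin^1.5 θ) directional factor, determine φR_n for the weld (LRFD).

φR_n ≈ 137 kips

t_e = 0.707 × 0.4375 = 0.3093 in; A_we = 0.3093 × 9 = 2.784 in².
Directional factor: 1.0 + 0.5 sin^1.5(35°) = 1.217.
F_nw = 0.6 × 90 × 1.217 = 65.73 ksi.
φR_n = 0.75 × 65.73 × 2.784 = 137.2 kips.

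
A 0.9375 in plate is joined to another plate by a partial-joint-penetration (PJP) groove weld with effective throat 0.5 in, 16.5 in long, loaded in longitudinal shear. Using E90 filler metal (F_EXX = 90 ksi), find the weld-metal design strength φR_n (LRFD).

Effective throat (given) t_e = 0.5 in.
A_we = 0.5 × 16.5 = 8.25 in².
F_nw = 0.6 F_EXX = 54 ksi.
φR_n = 0.75 × 54 × 8.25 = 334.1 kip.

φR_n ≈ 334 kip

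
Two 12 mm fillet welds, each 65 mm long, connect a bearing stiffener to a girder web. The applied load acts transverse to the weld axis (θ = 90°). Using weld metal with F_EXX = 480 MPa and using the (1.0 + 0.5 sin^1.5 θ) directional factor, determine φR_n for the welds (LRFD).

φR_n ≈ 357 kN

t_e = 0.707 × 12 = 8.484 mm; A_we = 8.484 × 130 = 1103 mm².
Directional factor: 1.0 + 0.5 sin^1.5(90°) = 1.5.
F_nw = 0.6 × 480 × 1.5 = 432 MPa.
φR_n = 0.75 × 432 × 1103 × 10⁻³ = 357.3 kN.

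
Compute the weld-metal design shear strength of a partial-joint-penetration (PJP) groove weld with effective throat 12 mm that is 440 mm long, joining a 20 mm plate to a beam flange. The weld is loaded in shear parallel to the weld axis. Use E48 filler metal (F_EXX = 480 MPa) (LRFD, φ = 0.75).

φR_n ≈ 1140 kN

Effective throat (given) t_e = 12 mm.
A_we = 12 × 440 = 5280 mm².
F_nw = 0.6 F_EXX = 288 MPa.
φR_n = 0.75 × 288 × 5280 × 10⁻³ = 1140 kN.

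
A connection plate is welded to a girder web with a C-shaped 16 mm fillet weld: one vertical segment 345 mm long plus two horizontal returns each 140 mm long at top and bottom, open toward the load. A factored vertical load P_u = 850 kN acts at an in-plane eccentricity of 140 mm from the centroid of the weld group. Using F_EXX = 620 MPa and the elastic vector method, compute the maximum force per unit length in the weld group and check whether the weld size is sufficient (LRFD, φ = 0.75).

f_max ≈ 2840 N/mm; adequate

Total weld length L_w = 625 mm. Treat welds as unit-width lines.
Centroid: x̄ = 2×140×70 / 625 = 31.36 mm from the vertical weld.
Polar moment about centroid: J = I_x + I_y = [345³/12 + 2×140×172.5²] + [345×31.36² + 2(140³/12 + 140×38.64²)] = 12970000 mm³.
Direct shear f_v = P/L_w = 850×10³ / 625 = 1360 N/mm (vertical).
Torsion M = P·e = 850×10³ × 140 = 119000000 N·mm.
Critical point at (x, y) = (108.6, 172.5) from centroid. f_tx = M·y/J = 1583 N/mm; f_ty = M·x/J = 996.9 N/mm.
Resultant f_max = √[f_tx² + (f_v + f_ty)²] = √[1583² + (1360 + 996.9)²] = 2839 N/mm.
Capacity per unit length: φr_n = 0.75 × 0.6 × 620 × (0.707 × 16) = 3156 N/mm.
2839 ≤ 3156 → adequate.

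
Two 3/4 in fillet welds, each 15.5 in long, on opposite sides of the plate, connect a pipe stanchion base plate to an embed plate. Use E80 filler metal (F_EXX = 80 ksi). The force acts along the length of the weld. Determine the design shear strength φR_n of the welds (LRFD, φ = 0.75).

φR_n ≈ 592 kips

Effective throat t_e = 0.707 × 0.75 = 0.5302 in.
Total length L = 31 in; A_we = 0.5302 × 31 = 16.44 in².
F_nw = 0.6 F_EXX = 0.6 × 80 = 48 ksi.
φR_n = 0.75 × 48 × 16.44 = 591.8 kips.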